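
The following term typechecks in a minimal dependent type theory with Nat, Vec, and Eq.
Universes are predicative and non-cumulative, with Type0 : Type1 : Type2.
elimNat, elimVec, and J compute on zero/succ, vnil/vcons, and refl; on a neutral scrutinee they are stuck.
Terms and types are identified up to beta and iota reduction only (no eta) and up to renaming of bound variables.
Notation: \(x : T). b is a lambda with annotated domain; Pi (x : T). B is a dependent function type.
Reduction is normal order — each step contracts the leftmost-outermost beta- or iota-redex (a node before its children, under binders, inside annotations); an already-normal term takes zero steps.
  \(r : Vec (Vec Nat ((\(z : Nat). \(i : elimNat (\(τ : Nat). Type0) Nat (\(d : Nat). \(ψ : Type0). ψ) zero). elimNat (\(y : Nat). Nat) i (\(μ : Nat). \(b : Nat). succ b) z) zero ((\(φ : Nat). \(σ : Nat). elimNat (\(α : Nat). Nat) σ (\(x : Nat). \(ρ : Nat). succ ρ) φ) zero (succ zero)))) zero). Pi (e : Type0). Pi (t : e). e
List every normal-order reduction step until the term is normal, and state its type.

normal-order reduction:
  \(r : Vec (Vec Nat ((\(z : Nat). \(i : elimNat (\(τ : Nat). Type0) Nat (\(d : Nat). \(ψ : Type0). ψ) zero). elimNat (\(y : Nat). Nat) i (\(μ : Nat). \(b : Nat). succ b) z) zero ((\(φ : Nat). \(σ : Nat). elimNat (\(α : Nat). Nat) σ (\(x : Nat). \(ρ : Nat). succ ρ) φ) zero (succ zero)))) zero). Pi (e : Type0). Pi (t : e). e
  ~> \(r : Vec (Vec Nat ((\(z : elimNat (\(i : Nat). Type0) Nat (\(τ : Nat). \(d : Type0). d) zero). elimNat (\(ψ : Nat). Nat) z (\(y : Nat). \(μ : Nat). succ μ) zero) ((\(b : Nat). \(φ : Nat). elimNat (\(σ : Nat). Nat) φ (\(α : Nat). \(x : Nat). succ x) b) zero (succ zero)))) zero). Pi (ρ : Type0). Pi (e : ρ). ρ
  ~> \(r : Vec (Vec Nat (elimNat (\(z : Nat). Nat) ((\(i : Nat). \(τ : Nat). elimNat (\(d : Nat). Nat) τ (\(ψ : Nat). \(y : Nat). succ y) i) zero (succ zero)) (\(μ : Nat). \(b : Nat). succ b) zero)) zero). Pi (φ : Type0). Pi (σ : φ). φ
  ~> \(r : Vec (Vec Nat ((\(z : Nat). \(i : Nat). elimNat (\(τ : Nat). Nat) i (\(d : Nat). \(ψ : Nat). succ ψ) z) zero (succ zero))) zero). Pi (y : Type0). Pi (μ : y). y
  ~> \(r : Vec (Vec Nat ((\(z : Nat). elimNat (\(i : Nat). Nat) z (\(τ : Nat). \(d : Nat). succ d) zero) (succ zero))) zero). Pi (ψ : Type0). Pi (y : ψ). ψ
  ~> \(r : Vec (Vec Nat (elimNat (\(z : Nat). Nat) (succ zero) (\(i : Nat). \(τ : Nat). succ τ) zero)) zero). Pi (d : Type0). Pi (ψ : d). d
  ~> \(r : Vec (Vec Nat (succ zero)) zero). Pi (z : Type0). Pi (i : z). z
type:
  Pi (r : Vec (Vec Nat (succ zero)) zero). Type1


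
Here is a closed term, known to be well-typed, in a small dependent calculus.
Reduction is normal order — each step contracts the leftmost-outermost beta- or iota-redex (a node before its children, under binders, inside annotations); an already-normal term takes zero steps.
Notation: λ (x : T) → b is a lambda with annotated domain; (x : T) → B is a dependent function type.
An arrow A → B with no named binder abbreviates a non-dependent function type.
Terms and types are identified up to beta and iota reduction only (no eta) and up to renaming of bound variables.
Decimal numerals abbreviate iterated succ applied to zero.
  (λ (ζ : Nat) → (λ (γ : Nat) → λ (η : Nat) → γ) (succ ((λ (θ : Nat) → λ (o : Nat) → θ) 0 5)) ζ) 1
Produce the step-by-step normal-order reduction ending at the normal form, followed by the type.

normal-order reduction:
  (λ (ζ : Nat) → (λ (γ : Nat) → λ (η : Nat) → γ) (succ ((λ (θ : Nat) → λ (o : Nat) → θ) 0 5)) ζ) 1
  ~> (λ (ζ : Nat) → λ (γ : Nat) → ζ) (succ ((λ (η : Nat) → λ (θ : Nat) → η) 0 5)) 1
  ~> (λ (ζ : Nat) → succ ((λ (γ : Nat) → λ (η : Nat) → γ) 0 5)) 1
  ~> succ ((λ (ζ : Nat) → λ (γ : Nat) → ζ) 0 5)
  ~> succ ((λ (ζ : Nat) → 0) 5)
  ~> 1
the term's type:
  Nat


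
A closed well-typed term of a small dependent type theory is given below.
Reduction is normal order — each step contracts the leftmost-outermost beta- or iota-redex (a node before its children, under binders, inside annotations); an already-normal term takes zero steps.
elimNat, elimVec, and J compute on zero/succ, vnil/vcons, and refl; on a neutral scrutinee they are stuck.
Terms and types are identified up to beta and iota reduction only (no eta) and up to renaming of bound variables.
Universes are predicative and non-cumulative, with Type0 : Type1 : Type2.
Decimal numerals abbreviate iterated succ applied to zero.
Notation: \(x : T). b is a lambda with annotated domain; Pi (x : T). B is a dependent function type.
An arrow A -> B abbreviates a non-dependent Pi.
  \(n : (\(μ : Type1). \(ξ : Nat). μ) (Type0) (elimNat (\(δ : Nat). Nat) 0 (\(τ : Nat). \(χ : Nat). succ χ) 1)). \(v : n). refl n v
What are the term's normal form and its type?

resulting normal form:
  \(n : Type0). \(μ : n). refl n μ
type:
  Pi (n : Type0). Pi (μ : n). Eq n μ μ
observation: the first redex contracted is a beta-redex; the normal form is reached in 2 normal-order steps.


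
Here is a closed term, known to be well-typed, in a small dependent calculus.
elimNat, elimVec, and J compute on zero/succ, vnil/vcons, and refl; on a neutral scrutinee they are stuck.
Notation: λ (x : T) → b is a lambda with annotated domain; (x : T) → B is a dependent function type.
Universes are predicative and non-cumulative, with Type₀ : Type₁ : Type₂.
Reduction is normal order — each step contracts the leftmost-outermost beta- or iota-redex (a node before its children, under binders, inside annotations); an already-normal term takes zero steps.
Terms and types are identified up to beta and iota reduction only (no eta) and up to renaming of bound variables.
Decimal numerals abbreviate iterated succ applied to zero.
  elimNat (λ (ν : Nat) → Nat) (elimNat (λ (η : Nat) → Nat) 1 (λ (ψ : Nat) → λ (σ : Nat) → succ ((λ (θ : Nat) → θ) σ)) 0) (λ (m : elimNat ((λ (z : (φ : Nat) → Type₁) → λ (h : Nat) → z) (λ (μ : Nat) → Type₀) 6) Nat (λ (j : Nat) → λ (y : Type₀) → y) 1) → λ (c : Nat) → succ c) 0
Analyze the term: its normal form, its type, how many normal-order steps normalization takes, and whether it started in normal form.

reduced normal form:
  1
type:
  Nat
steps to reach normal form (normal order): 2
started in normal form: no
first redex: an elimNat iota-redex


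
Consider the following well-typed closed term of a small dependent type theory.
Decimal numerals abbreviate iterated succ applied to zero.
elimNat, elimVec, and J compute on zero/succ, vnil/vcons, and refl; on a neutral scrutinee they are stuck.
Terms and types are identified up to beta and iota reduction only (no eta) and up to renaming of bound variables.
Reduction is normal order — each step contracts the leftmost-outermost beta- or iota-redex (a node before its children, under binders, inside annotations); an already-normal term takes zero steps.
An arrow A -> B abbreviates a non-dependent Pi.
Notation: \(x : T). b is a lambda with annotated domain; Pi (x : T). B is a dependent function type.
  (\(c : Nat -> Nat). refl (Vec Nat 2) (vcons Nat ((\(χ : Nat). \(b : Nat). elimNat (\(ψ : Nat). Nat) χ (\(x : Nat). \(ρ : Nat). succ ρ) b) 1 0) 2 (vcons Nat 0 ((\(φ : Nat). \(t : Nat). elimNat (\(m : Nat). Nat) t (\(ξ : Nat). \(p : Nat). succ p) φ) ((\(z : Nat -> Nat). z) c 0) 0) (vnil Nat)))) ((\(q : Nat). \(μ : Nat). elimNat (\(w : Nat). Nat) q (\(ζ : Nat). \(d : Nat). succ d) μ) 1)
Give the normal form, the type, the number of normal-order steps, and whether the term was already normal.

reduced normal form:
  refl (Vec Nat 2) (vcons Nat 1 2 (vcons Nat 0 1 (vnil Nat)))
type:
  Eq (Vec Nat 2) (vcons Nat 1 2 (vcons Nat 0 1 (vnil Nat))) (vcons Nat 1 2 (vcons Nat 0 1 (vnil Nat)))
steps to reach normal form (normal order): 14
term was already normal: no
first redex: a beta-redex


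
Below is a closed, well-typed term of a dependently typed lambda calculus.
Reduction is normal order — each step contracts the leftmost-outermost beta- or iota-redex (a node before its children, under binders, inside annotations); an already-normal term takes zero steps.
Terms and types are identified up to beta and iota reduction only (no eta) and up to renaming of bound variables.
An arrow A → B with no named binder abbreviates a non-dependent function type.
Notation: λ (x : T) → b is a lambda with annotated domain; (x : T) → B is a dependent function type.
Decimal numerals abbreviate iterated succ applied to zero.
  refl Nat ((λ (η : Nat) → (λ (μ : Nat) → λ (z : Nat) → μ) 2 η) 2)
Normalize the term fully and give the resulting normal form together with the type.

reduced normal form:
  refl Nat 2
type:
  Eq Nat 2 2
observation: the term reaches its normal form after 3 normal-order steps.


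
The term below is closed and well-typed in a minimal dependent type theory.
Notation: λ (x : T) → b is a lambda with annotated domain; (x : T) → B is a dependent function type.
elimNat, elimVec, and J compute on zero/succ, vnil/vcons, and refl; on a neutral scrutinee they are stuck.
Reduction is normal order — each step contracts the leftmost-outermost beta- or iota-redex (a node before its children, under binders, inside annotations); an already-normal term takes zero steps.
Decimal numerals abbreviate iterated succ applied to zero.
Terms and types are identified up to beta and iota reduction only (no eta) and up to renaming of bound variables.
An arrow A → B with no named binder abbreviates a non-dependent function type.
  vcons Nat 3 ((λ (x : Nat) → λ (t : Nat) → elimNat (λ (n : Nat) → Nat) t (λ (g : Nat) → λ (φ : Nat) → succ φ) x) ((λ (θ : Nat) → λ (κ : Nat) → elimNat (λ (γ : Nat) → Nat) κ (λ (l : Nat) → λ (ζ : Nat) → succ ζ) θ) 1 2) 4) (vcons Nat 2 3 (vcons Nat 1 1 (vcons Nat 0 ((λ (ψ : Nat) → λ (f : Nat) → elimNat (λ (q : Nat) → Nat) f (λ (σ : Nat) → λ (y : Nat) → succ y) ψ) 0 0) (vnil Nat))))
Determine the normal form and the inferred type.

resulting normal form:
  vcons Nat 3 7 (vcons Nat 2 3 (vcons Nat 1 1 (vcons Nat 0 0 (vnil Nat))))
the term's type:
  Vec Nat 4
observation: 21 normal-order steps separate the term from its normal form.


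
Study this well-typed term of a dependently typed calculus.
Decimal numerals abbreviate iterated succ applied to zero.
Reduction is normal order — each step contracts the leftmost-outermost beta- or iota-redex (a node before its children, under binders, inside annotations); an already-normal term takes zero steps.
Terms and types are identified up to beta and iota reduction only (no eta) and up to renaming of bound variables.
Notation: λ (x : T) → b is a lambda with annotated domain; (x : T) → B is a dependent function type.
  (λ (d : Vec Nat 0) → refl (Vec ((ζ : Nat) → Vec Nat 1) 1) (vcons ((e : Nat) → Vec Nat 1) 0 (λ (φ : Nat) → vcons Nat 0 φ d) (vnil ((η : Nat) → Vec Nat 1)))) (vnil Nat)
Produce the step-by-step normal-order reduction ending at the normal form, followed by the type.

normal-order reduction sequence:
  (λ (d : Vec Nat 0) → refl (Vec ((ζ : Nat) → Vec Nat 1) 1) (vcons ((e : Nat) → Vec Nat 1) 0 (λ (φ : Nat) → vcons Nat 0 φ d) (vnil ((η : Nat) → Vec Nat 1)))) (vnil Nat)
  ~> refl (Vec ((d : Nat) → Vec Nat 1) 1) (vcons ((ζ : Nat) → Vec Nat 1) 0 (λ (e : Nat) → vcons Nat 0 e (vnil Nat)) (vnil ((φ : Nat) → Vec Nat 1)))
type:
  Eq (Vec ((d : Nat) → Vec Nat 1) 1) (vcons ((ζ : Nat) → Vec Nat 1) 0 (λ (e : Nat) → vcons Nat 0 e (vnil Nat)) (vnil ((φ : Nat) → Vec Nat 1))) (vcons ((η : Nat) → Vec Nat 1) 0 (λ (b : Nat) → vcons Nat 0 b (vnil Nat)) (vnil ((h : Nat) → Vec Nat 1)))


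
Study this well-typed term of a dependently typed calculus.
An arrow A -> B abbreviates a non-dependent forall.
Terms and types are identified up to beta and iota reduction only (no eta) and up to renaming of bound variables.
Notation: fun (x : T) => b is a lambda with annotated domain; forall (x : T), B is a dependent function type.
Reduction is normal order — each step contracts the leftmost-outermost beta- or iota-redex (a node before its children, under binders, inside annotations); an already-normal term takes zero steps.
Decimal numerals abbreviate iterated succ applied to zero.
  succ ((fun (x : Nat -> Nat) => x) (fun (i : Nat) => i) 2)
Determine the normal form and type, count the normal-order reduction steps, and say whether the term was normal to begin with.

normal form:
  3
the term's type:
  Nat
normal-order step count: 2
started in normal form: no
first redex: a beta-redex


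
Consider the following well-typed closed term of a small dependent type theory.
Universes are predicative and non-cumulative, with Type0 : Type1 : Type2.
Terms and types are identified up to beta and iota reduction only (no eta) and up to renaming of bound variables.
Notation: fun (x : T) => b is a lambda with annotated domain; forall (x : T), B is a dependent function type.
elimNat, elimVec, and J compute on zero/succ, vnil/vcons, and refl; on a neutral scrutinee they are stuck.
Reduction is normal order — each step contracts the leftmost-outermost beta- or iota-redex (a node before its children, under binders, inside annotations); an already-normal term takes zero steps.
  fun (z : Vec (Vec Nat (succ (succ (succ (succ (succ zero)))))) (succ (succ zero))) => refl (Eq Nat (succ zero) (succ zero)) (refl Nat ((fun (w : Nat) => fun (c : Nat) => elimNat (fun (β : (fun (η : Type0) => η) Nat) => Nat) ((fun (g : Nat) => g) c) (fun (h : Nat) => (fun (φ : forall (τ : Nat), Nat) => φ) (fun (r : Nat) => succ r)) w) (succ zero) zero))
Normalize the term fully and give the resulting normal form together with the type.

normal form:
  fun (z : Vec (Vec Nat (succ (succ (succ (succ (succ zero)))))) (succ (succ zero))) => refl (Eq Nat (succ zero) (succ zero)) (refl Nat (succ zero))
inferred type:
  forall (z : Vec (Vec Nat (succ (succ (succ (succ (succ zero)))))) (succ (succ zero))), Eq (Eq Nat (succ zero) (succ zero)) (refl Nat (succ zero)) (refl Nat (succ zero))
observation: 8 normal-order steps separate the term from its normal form.


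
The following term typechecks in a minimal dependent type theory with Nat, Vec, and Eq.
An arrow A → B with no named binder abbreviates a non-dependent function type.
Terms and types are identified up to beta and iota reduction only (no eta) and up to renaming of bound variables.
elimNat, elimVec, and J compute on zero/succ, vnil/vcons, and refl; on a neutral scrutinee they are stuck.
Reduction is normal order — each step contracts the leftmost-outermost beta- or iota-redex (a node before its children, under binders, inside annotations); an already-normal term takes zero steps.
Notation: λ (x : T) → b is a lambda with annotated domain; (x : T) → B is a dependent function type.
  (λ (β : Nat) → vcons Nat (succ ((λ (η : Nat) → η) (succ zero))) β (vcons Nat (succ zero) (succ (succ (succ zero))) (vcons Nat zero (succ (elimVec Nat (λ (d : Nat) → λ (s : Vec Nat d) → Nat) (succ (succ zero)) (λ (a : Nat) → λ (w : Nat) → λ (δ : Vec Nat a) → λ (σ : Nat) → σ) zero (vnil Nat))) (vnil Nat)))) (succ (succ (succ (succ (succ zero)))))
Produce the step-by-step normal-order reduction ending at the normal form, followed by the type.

reduction (normal order):
  (λ (β : Nat) → vcons Nat (succ ((λ (η : Nat) → η) (succ zero))) β (vcons Nat (succ zero) (succ (succ (succ zero))) (vcons Nat zero (succ (elimVec Nat (λ (d : Nat) → λ (s : Vec Nat d) → Nat) (succ (succ zero)) (λ (a : Nat) → λ (w : Nat) → λ (δ : Vec Nat a) → λ (σ : Nat) → σ) zero (vnil Nat))) (vnil Nat)))) (succ (succ (succ (succ (succ zero)))))
  ~> vcons Nat (succ ((λ (β : Nat) → β) (succ zero))) (succ (succ (succ (succ (succ zero))))) (vcons Nat (succ zero) (succ (succ (succ zero))) (vcons Nat zero (succ (elimVec Nat (λ (η : Nat) → λ (d : Vec Nat η) → Nat) (succ (succ zero)) (λ (s : Nat) → λ (a : Nat) → λ (w : Vec Nat s) → λ (δ : Nat) → δ) zero (vnil Nat))) (vnil Nat)))
  ~> vcons Nat (succ (succ zero)) (succ (succ (succ (succ (succ zero))))) (vcons Nat (succ zero) (succ (succ (succ zero))) (vcons Nat zero (succ (elimVec Nat (λ (β : Nat) → λ (η : Vec Nat β) → Nat) (succ (succ zero)) (λ (d : Nat) → λ (s : Nat) → λ (a : Vec Nat d) → λ (w : Nat) → w) zero (vnil Nat))) (vnil Nat)))
  ~> vcons Nat (succ (succ zero)) (succ (succ (succ (succ (succ zero))))) (vcons Nat (succ zero) (succ (succ (succ zero))) (vcons Nat zero (succ (succ (succ zero))) (vnil Nat)))
inferred type:
  Vec Nat (succ (succ (succ zero)))


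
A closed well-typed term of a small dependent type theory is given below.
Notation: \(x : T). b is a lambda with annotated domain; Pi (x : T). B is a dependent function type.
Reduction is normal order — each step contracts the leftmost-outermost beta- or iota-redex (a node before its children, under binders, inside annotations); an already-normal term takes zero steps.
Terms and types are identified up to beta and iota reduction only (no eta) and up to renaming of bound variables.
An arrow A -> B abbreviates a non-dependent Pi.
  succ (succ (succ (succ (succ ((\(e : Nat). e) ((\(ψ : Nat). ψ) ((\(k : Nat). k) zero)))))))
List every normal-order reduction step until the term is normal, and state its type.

normal-order reduction:
  succ (succ (succ (succ (succ ((\(e : Nat). e) ((\(ψ : Nat). ψ) ((\(k : Nat). k) zero)))))))
  ~> succ (succ (succ (succ (succ ((\(e : Nat). e) ((\(ψ : Nat). ψ) zero))))))
  ~> succ (succ (succ (succ (succ ((\(e : Nat). e) zero)))))
  ~> succ (succ (succ (succ (succ zero))))
the term's type:
  Nat


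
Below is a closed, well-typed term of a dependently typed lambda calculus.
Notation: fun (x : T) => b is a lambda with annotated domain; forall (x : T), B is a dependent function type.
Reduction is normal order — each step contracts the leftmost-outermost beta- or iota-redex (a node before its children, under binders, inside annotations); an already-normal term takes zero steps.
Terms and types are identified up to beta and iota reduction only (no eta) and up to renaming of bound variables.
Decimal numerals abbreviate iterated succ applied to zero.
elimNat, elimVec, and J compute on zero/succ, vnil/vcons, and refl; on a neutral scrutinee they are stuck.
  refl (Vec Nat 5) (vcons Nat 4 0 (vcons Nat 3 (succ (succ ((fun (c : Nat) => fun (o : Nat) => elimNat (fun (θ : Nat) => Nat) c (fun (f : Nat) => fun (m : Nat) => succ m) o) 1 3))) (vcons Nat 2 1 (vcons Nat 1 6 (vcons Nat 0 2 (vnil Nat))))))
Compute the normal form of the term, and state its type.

reduced normal form:
  refl (Vec Nat 5) (vcons Nat 4 0 (vcons Nat 3 6 (vcons Nat 2 1 (vcons Nat 1 6 (vcons Nat 0 2 (vnil Nat))))))
inferred type:
  Eq (Vec Nat 5) (vcons Nat 4 0 (vcons Nat 3 6 (vcons Nat 2 1 (vcons Nat 1 6 (vcons Nat 0 2 (vnil Nat)))))) (vcons Nat 4 0 (vcons Nat 3 6 (vcons Nat 2 1 (vcons Nat 1 6 (vcons Nat 0 2 (vnil Nat))))))


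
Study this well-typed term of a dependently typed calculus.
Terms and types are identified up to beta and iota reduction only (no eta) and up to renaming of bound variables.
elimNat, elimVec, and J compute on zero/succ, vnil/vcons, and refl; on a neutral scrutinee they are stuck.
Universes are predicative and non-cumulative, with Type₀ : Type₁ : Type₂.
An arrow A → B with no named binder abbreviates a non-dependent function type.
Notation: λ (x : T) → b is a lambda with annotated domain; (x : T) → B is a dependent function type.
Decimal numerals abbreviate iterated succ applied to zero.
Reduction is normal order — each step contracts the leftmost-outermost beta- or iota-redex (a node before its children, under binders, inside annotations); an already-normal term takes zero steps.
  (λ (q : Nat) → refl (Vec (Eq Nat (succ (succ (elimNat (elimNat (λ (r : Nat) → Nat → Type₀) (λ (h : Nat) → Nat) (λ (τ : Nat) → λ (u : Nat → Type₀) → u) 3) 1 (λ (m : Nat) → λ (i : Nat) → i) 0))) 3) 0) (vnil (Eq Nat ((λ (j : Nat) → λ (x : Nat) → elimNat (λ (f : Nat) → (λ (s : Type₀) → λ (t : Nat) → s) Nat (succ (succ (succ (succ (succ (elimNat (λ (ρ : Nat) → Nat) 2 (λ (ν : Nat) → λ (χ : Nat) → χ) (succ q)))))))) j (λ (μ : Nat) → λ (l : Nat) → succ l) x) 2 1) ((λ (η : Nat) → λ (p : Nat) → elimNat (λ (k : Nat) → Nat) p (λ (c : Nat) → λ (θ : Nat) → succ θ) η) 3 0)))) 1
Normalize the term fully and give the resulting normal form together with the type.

reduced normal form:
  refl (Vec (Eq Nat 3 3) 0) (vnil (Eq Nat 3 3))
type:
  Eq (Vec (Eq Nat 3 3) 0) (vnil (Eq Nat 3 3)) (vnil (Eq Nat 3 3))
observation: 20 normal-order steps separate the term from its normal form.


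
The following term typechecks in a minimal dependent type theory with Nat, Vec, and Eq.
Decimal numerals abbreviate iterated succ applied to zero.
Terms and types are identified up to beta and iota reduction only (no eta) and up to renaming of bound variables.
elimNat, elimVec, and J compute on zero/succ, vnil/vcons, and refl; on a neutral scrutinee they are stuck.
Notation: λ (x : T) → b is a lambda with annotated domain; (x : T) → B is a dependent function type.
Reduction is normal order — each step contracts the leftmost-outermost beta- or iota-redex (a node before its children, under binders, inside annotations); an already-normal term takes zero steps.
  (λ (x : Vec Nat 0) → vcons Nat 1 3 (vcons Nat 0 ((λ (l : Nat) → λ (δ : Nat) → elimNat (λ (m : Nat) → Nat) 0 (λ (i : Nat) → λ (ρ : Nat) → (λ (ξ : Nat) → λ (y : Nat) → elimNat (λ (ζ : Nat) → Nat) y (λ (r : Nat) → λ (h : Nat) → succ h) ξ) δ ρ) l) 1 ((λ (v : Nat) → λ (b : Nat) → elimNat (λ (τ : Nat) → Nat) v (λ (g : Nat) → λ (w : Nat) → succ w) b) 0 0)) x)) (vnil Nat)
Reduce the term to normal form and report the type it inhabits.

reduced normal form:
  vcons Nat 1 3 (vcons Nat 0 0 (vnil Nat))
type:
  Vec Nat 2


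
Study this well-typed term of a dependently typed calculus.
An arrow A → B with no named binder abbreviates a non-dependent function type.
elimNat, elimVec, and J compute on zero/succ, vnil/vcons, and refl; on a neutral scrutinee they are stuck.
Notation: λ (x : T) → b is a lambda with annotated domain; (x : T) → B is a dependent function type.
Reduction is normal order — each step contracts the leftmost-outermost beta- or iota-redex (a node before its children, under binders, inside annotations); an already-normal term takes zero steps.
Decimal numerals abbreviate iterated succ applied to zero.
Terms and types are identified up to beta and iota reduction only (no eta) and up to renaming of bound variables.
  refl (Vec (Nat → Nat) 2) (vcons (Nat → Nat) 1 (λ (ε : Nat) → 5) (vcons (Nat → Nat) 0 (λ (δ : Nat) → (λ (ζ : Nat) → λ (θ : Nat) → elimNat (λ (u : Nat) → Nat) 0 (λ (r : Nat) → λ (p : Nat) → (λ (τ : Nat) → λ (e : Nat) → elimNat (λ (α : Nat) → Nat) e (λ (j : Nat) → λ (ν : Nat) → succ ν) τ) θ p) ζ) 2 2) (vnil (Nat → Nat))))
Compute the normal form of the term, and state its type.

reduced normal form:
  refl (Vec (Nat → Nat) 2) (vcons (Nat → Nat) 1 (λ (ε : Nat) → 5) (vcons (Nat → Nat) 0 (λ (δ : Nat) → 4) (vnil (Nat → Nat))))
type:
  Eq (Vec (Nat → Nat) 2) (vcons (Nat → Nat) 1 (λ (ε : Nat) → 5) (vcons (Nat → Nat) 0 (λ (δ : Nat) → 4) (vnil (Nat → Nat)))) (vcons (Nat → Nat) 1 (λ (ζ : Nat) → 5) (vcons (Nat → Nat) 0 (λ (θ : Nat) → 4) (vnil (Nat → Nat))))


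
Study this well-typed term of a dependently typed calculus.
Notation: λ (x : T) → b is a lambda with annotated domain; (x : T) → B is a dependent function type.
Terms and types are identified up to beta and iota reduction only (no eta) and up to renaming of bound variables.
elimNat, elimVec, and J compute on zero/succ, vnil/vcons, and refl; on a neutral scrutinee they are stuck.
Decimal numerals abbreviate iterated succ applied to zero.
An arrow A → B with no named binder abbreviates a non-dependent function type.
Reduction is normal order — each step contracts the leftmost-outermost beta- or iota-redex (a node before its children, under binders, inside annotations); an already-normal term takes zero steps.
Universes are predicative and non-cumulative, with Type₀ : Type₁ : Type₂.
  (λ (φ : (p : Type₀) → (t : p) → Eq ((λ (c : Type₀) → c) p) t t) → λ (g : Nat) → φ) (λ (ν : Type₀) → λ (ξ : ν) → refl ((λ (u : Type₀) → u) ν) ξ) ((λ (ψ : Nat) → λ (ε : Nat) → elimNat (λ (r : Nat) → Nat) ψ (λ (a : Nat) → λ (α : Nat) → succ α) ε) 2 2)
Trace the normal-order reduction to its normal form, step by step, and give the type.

normal-order reduction:
  (λ (φ : (p : Type₀) → (t : p) → Eq ((λ (c : Type₀) → c) p) t t) → λ (g : Nat) → φ) (λ (ν : Type₀) → λ (ξ : ν) → refl ((λ (u : Type₀) → u) ν) ξ) ((λ (ψ : Nat) → λ (ε : Nat) → elimNat (λ (r : Nat) → Nat) ψ (λ (a : Nat) → λ (α : Nat) → succ α) ε) 2 2)
  ~> (λ (φ : Nat) → λ (p : Type₀) → λ (t : p) → refl ((λ (c : Type₀) → c) p) t) ((λ (g : Nat) → λ (ν : Nat) → elimNat (λ (ξ : Nat) → Nat) g (λ (u : Nat) → λ (ψ : Nat) → succ ψ) ν) 2 2)
  ~> λ (φ : Type₀) → λ (p : φ) → refl ((λ (t : Type₀) → t) φ) p
  ~> λ (φ : Type₀) → λ (p : φ) → refl φ p
inferred type:
  (φ : Type₀) → (p : φ) → Eq φ p p


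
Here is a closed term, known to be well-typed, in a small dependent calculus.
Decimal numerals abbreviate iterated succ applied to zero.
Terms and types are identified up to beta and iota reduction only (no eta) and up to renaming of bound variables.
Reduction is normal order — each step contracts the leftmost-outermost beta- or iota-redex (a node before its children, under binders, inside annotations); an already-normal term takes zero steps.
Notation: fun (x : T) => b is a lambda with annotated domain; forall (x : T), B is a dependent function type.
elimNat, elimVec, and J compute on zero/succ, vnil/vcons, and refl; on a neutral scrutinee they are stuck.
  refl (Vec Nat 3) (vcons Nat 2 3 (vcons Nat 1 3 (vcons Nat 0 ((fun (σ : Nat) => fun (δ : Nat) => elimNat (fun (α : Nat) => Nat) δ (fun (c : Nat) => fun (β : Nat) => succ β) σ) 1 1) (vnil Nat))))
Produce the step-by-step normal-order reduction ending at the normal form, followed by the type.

normal-order reduction:
  refl (Vec Nat 3) (vcons Nat 2 3 (vcons Nat 1 3 (vcons Nat 0 ((fun (σ : Nat) => fun (δ : Nat) => elimNat (fun (α : Nat) => Nat) δ (fun (c : Nat) => fun (β : Nat) => succ β) σ) 1 1) (vnil Nat))))
  ~> refl (Vec Nat 3) (vcons Nat 2 3 (vcons Nat 1 3 (vcons Nat 0 ((fun (σ : Nat) => elimNat (fun (δ : Nat) => Nat) σ (fun (α : Nat) => fun (c : Nat) => succ c) 1) 1) (vnil Nat))))
  ~> refl (Vec Nat 3) (vcons Nat 2 3 (vcons Nat 1 3 (vcons Nat 0 (elimNat (fun (σ : Nat) => Nat) 1 (fun (δ : Nat) => fun (α : Nat) => succ α) 1) (vnil Nat))))
  ~> refl (Vec Nat 3) (vcons Nat 2 3 (vcons Nat 1 3 (vcons Nat 0 ((fun (σ : Nat) => fun (δ : Nat) => succ δ) 0 (elimNat (fun (α : Nat) => Nat) 1 (fun (c : Nat) => fun (β : Nat) => succ β) 0)) (vnil Nat))))
  ~> refl (Vec Nat 3) (vcons Nat 2 3 (vcons Nat 1 3 (vcons Nat 0 ((fun (σ : Nat) => succ σ) (elimNat (fun (δ : Nat) => Nat) 1 (fun (α : Nat) => fun (c : Nat) => succ c) 0)) (vnil Nat))))
  ~> refl (Vec Nat 3) (vcons Nat 2 3 (vcons Nat 1 3 (vcons Nat 0 (succ (elimNat (fun (σ : Nat) => Nat) 1 (fun (δ : Nat) => fun (α : Nat) => succ α) 0)) (vnil Nat))))
  ~> refl (Vec Nat 3) (vcons Nat 2 3 (vcons Nat 1 3 (vcons Nat 0 2 (vnil Nat))))
the term's type:
  Eq (Vec Nat 3) (vcons Nat 2 3 (vcons Nat 1 3 (vcons Nat 0 2 (vnil Nat)))) (vcons Nat 2 3 (vcons Nat 1 3 (vcons Nat 0 2 (vnil Nat))))


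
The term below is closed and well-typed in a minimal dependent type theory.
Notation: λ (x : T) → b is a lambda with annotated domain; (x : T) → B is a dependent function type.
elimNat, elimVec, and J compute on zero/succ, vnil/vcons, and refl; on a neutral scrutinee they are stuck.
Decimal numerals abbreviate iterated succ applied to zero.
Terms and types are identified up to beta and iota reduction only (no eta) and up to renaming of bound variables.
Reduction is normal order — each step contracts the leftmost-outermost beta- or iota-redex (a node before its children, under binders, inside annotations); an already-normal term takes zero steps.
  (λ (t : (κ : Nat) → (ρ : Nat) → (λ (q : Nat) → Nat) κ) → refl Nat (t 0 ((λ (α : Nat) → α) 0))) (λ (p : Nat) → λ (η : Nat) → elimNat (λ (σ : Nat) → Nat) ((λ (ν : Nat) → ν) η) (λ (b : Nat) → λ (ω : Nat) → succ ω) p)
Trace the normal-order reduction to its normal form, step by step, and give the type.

normal-order reduction:
  (λ (t : (κ : Nat) → (ρ : Nat) → (λ (q : Nat) → Nat) κ) → refl Nat (t 0 ((λ (α : Nat) → α) 0))) (λ (p : Nat) → λ (η : Nat) → elimNat (λ (σ : Nat) → Nat) ((λ (ν : Nat) → ν) η) (λ (b : Nat) → λ (ω : Nat) → succ ω) p)
  ~> refl Nat ((λ (t : Nat) → λ (κ : Nat) → elimNat (λ (ρ : Nat) → Nat) ((λ (q : Nat) → q) κ) (λ (α : Nat) → λ (p : Nat) → succ p) t) 0 ((λ (η : Nat) → η) 0))
  ~> refl Nat ((λ (t : Nat) → elimNat (λ (κ : Nat) → Nat) ((λ (ρ : Nat) → ρ) t) (λ (q : Nat) → λ (α : Nat) → succ α) 0) ((λ (p : Nat) → p) 0))
  ~> refl Nat (elimNat (λ (t : Nat) → Nat) ((λ (κ : Nat) → κ) ((λ (ρ : Nat) → ρ) 0)) (λ (q : Nat) → λ (α : Nat) → succ α) 0)
  ~> refl Nat ((λ (t : Nat) → t) ((λ (κ : Nat) → κ) 0))
  ~> refl Nat ((λ (t : Nat) → t) 0)
  ~> refl Nat 0
inferred type:
  Eq Nat 0 0


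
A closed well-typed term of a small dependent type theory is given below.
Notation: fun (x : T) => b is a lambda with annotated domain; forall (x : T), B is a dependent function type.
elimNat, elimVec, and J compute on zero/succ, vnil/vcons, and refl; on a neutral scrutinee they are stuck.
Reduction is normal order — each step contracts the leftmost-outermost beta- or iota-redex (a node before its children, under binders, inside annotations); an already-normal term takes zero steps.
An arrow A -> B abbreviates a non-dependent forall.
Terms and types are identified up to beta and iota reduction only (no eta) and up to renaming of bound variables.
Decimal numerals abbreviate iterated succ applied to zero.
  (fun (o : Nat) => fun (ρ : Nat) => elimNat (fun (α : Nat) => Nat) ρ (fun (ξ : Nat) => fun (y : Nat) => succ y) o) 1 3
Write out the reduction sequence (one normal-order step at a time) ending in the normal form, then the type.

normal-order reduction:
  (fun (o : Nat) => fun (ρ : Nat) => elimNat (fun (α : Nat) => Nat) ρ (fun (ξ : Nat) => fun (y : Nat) => succ y) o) 1 3
  ~> (fun (o : Nat) => elimNat (fun (ρ : Nat) => Nat) o (fun (α : Nat) => fun (ξ : Nat) => succ ξ) 1) 3
  ~> elimNat (fun (o : Nat) => Nat) 3 (fun (ρ : Nat) => fun (α : Nat) => succ α) 1
  ~> (fun (o : Nat) => fun (ρ : Nat) => succ ρ) 0 (elimNat (fun (α : Nat) => Nat) 3 (fun (ξ : Nat) => fun (y : Nat) => succ y) 0)
  ~> (fun (o : Nat) => succ o) (elimNat (fun (ρ : Nat) => Nat) 3 (fun (α : Nat) => fun (ξ : Nat) => succ ξ) 0)
  ~> succ (elimNat (fun (o : Nat) => Nat) 3 (fun (ρ : Nat) => fun (α : Nat) => succ α) 0)
  ~> 4
the term's type:
  Nat


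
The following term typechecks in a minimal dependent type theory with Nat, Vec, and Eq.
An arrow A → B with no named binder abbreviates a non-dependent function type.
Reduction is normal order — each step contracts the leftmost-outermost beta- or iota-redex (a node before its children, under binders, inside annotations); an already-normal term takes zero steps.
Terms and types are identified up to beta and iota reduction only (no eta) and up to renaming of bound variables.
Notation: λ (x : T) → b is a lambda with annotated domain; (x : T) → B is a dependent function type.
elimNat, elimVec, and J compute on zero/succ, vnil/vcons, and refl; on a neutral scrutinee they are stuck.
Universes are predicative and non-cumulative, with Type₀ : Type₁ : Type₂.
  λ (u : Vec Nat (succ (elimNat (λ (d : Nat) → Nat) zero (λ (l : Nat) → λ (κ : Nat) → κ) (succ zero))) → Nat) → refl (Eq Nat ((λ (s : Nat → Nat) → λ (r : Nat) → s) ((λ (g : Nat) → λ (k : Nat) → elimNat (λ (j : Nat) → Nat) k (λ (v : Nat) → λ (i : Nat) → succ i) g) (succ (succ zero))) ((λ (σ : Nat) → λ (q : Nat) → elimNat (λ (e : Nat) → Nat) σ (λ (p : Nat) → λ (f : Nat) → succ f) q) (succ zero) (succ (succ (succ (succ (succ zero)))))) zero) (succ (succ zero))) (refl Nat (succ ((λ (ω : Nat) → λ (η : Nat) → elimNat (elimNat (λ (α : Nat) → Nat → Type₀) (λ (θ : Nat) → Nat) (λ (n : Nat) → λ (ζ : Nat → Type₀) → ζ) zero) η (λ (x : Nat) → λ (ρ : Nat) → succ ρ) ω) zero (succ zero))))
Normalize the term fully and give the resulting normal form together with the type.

resulting normal form:
  λ (u : Vec Nat (succ zero) → Nat) → refl (Eq Nat (succ (succ zero)) (succ (succ zero))) (refl Nat (succ (succ zero)))
the term's type:
  (Vec Nat (succ zero) → Nat) → Eq (Eq Nat (succ (succ zero)) (succ (succ zero))) (refl Nat (succ (succ zero))) (refl Nat (succ (succ zero)))


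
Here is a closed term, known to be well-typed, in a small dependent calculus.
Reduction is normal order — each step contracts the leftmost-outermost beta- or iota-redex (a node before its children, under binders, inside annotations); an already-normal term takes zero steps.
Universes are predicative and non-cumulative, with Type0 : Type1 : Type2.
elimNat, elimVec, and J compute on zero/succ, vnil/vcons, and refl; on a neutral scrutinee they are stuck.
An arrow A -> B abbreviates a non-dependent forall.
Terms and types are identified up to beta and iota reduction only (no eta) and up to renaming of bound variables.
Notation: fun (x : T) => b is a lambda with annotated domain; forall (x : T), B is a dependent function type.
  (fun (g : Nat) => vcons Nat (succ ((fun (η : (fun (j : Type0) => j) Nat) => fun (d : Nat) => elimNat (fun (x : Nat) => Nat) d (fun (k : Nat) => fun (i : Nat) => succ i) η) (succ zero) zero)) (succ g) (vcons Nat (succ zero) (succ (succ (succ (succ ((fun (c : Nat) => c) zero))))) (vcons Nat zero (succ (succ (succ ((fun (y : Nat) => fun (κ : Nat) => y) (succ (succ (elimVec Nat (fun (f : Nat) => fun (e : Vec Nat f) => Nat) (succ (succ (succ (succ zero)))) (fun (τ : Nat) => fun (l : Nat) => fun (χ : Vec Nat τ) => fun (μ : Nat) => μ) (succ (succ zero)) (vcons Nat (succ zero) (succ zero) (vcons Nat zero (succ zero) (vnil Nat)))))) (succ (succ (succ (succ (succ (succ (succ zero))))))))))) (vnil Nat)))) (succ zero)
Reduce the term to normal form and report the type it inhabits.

resulting normal form:
  vcons Nat (succ (succ zero)) (succ (succ zero)) (vcons Nat (succ zero) (succ (succ (succ (succ zero)))) (vcons Nat zero (succ (succ (succ (succ (succ (succ (succ (succ (succ zero))))))))) (vnil Nat)))
the term's type:
  Vec Nat (succ (succ (succ zero)))


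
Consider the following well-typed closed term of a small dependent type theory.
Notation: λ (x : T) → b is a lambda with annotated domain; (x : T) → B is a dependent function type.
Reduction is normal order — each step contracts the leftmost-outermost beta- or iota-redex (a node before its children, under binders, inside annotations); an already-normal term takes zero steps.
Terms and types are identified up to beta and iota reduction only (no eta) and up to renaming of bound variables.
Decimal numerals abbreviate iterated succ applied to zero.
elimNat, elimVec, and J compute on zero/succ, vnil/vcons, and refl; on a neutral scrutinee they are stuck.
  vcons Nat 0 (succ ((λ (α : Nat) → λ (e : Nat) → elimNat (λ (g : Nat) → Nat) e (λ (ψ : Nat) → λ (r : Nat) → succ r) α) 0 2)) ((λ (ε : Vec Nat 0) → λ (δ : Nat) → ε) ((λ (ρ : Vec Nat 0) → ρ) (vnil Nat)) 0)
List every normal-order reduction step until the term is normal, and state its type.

reduction (normal order):
  vcons Nat 0 (succ ((λ (α : Nat) → λ (e : Nat) → elimNat (λ (g : Nat) → Nat) e (λ (ψ : Nat) → λ (r : Nat) → succ r) α) 0 2)) ((λ (ε : Vec Nat 0) → λ (δ : Nat) → ε) ((λ (ρ : Vec Nat 0) → ρ) (vnil Nat)) 0)
  ~> vcons Nat 0 (succ ((λ (α : Nat) → elimNat (λ (e : Nat) → Nat) α (λ (g : Nat) → λ (ψ : Nat) → succ ψ) 0) 2)) ((λ (r : Vec Nat 0) → λ (ε : Nat) → r) ((λ (δ : Vec Nat 0) → δ) (vnil Nat)) 0)
  ~> vcons Nat 0 (succ (elimNat (λ (α : Nat) → Nat) 2 (λ (e : Nat) → λ (g : Nat) → succ g) 0)) ((λ (ψ : Vec Nat 0) → λ (r : Nat) → ψ) ((λ (ε : Vec Nat 0) → ε) (vnil Nat)) 0)
  ~> vcons Nat 0 3 ((λ (α : Vec Nat 0) → λ (e : Nat) → α) ((λ (g : Vec Nat 0) → g) (vnil Nat)) 0)
  ~> vcons Nat 0 3 ((λ (α : Nat) → (λ (e : Vec Nat 0) → e) (vnil Nat)) 0)
  ~> vcons Nat 0 3 ((λ (α : Vec Nat 0) → α) (vnil Nat))
  ~> vcons Nat 0 3 (vnil Nat)
the term's type:
  Vec Nat 1


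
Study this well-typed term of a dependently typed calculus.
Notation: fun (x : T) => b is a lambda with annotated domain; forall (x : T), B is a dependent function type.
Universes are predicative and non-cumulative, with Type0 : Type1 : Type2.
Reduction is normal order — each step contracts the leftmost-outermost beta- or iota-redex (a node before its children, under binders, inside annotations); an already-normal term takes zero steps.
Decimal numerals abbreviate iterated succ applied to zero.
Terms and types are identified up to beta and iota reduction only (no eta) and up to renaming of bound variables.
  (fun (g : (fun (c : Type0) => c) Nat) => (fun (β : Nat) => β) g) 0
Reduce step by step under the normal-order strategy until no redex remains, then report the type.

normal-order reduction sequence:
  (fun (g : (fun (c : Type0) => c) Nat) => (fun (β : Nat) => β) g) 0
  ~> (fun (g : Nat) => g) 0
  ~> 0
the term's type:
  Nat


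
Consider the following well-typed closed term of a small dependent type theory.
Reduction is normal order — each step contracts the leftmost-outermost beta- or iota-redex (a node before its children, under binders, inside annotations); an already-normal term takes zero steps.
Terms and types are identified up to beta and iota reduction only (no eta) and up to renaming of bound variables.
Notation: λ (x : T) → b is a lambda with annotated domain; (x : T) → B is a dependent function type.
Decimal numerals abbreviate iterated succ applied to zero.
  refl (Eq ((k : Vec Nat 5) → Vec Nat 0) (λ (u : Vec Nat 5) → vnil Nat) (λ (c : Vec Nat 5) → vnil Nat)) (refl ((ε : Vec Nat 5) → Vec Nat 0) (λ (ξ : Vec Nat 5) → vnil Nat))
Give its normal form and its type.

resulting normal form:
  refl (Eq ((k : Vec Nat 5) → Vec Nat 0) (λ (u : Vec Nat 5) → vnil Nat) (λ (c : Vec Nat 5) → vnil Nat)) (refl ((ε : Vec Nat 5) → Vec Nat 0) (λ (ξ : Vec Nat 5) → vnil Nat))
inferred type:
  Eq (Eq ((k : Vec Nat 5) → Vec Nat 0) (λ (u : Vec Nat 5) → vnil Nat) (λ (c : Vec Nat 5) → vnil Nat)) (refl ((ε : Vec Nat 5) → Vec Nat 0) (λ (ξ : Vec Nat 5) → vnil Nat)) (refl ((ν : Vec Nat 5) → Vec Nat 0) (λ (κ : Vec Nat 5) → vnil Nat))


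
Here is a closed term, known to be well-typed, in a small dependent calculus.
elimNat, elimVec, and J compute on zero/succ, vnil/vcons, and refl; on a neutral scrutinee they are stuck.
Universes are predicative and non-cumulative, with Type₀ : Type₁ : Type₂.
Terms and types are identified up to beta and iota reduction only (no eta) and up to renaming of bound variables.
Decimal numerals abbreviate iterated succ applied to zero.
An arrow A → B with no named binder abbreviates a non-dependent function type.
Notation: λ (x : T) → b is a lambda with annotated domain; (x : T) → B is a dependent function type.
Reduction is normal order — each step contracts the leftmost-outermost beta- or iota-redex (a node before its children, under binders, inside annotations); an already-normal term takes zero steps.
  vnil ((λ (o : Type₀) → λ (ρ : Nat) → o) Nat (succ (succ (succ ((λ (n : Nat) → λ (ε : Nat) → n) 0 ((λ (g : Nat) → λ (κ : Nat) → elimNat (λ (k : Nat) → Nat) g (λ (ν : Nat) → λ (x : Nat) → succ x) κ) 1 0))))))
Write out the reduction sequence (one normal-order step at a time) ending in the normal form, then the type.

normal-order reduction sequence:
  vnil ((λ (o : Type₀) → λ (ρ : Nat) → o) Nat (succ (succ (succ ((λ (n : Nat) → λ (ε : Nat) → n) 0 ((λ (g : Nat) → λ (κ : Nat) → elimNat (λ (k : Nat) → Nat) g (λ (ν : Nat) → λ (x : Nat) → succ x) κ) 1 0))))))
  ~> vnil ((λ (o : Nat) → Nat) (succ (succ (succ ((λ (ρ : Nat) → λ (n : Nat) → ρ) 0 ((λ (ε : Nat) → λ (g : Nat) → elimNat (λ (κ : Nat) → Nat) ε (λ (k : Nat) → λ (ν : Nat) → succ ν) g) 1 0))))))
  ~> vnil Nat
the term's type:
  Vec Nat 0
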